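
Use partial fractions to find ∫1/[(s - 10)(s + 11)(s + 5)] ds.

Cover-up: A = 1/315, B = 1/126, C = -1/90. Decomposition: (1/315)/(s - 10) + (1/126)/(s + 11) - (1/90)/(s + 5). Integrate each term: (1/315) ln|(s - 10)| + (1/126) ln|(s + 11)| - (1/90) ln|(s + 5)| + C


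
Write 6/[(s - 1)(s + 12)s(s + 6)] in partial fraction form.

Using Heaviside cover-up: (6/91)/(s - 1) - (1/156)/(s + 12) - (1/12)/s + (1/42)/(s + 6)


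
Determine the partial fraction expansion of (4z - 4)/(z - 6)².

(4z - 4) = A(z - 6) + B. At z = 6: B = 4·6 - 4 = 20. Coeff of z: A = 4
Result: 4/(z - 6) + 20/(z - 6)²


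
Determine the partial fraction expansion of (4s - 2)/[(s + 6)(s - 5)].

At s=-6: P = (4·(-6) - 2)/(-6 - 5) = 26/11. At s=5: Q = (4·5 - 2)/(5 + 6) = 18/11
Result: (26/11)/(s + 6) + (18/11)/(s - 5)


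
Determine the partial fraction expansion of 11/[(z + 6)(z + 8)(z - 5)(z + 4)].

Using Heaviside cover-up: (1/4)/(z + 6) - (11/104)/(z + 8) + (1/117)/(z - 5) - (11/72)/(z + 4)


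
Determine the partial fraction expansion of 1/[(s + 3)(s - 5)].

1/(s + 3)(s - 5) = α/(s + 3) + β/(s - 5). α = 1/(-3 - 5) = -1/8, β = 1/(5 + 3) = 1/8
Result: (-1/8)/(s + 3) + (1/8)/(s - 5)


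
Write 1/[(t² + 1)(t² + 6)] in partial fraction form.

Coefficient matching gives A = C = 0, B = 1/(6-1) = 1/5, D = -B = -1/5
Result: (1/5)/(t² + 1) - (1/5)/(t² + 6)


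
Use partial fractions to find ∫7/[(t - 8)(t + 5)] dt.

Decompose: 7/[(t - 8)(t + 5)] = (7/13)/(t - 8) - (7/13)/(t + 5). Integrate each term: (7/13) ln|(t - 8)| - (7/13) ln|(t + 5)| + C


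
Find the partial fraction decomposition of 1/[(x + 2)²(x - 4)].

Cover-up at x=4: R = 1/(4 + 2)² = 1/36. Cover-up at x=-2: Q = 1/(-2 - 4) = -1/6. Comparing x² coeff: P = -R = -1/36
Result: (-1/36)/(x + 2) - (1/6)/(x + 2)² + (1/36)/(x - 4)


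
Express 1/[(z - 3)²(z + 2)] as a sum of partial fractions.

Cover-up at z=-2: C = 1/(-2 - 3)² = 1/25. Cover-up at z=3: B = 1/(3 + 2) = 1/5. Comparing z² coeff: A = -C = -1/25
Result: (-1/25)/(z - 3) + (1/5)/(z - 3)² + (1/25)/(z + 2)


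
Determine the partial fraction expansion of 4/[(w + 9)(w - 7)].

4/(w + 9)(w - 7) = P/(w + 9) + Q/(w - 7). P = 4/(-9 - 7) = -1/4, Q = 4/(7 + 9) = 1/4
Result: (-1/4)/(w + 9) + (1/4)/(w - 7)


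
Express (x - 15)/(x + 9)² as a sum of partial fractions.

(x - 15) = α(x + 9) + β. At x = -9: β = 1·(-9) - 15 = -24. Coeff of x: α = 1
Result: 1/(x + 9) - 24/(x + 9)²


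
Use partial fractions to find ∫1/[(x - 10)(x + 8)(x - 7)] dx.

Cover-up: A = 1/54, B = 1/270, C = -1/45. Decomposition: (1/54)/(x - 10) + (1/270)/(x + 8) - (1/45)/(x - 7). Integrate each term: (1/54) ln|(x - 10)| + (1/270) ln|(x + 8)| - (1/45) ln|(x - 7)| + C


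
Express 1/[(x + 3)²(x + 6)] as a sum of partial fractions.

Cover-up at x=-6: R = 1/(-6 + 3)² = 1/9. Cover-up at x=-3: Q = 1/(-3 + 6) = 1/3. Comparing x² coeff: P = -R = -1/9
Result: (-1/9)/(x + 3) + (1/3)/(x + 3)² + (1/9)/(x + 6)


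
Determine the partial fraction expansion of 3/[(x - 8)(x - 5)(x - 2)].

Using cover-up method: α = 1/6, β = -1/3, γ = 1/6
Result: (1/6)/(x - 8) - (1/3)/(x - 5) + (1/6)/(x - 2)


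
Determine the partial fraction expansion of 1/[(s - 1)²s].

Cover-up at s=0: C = 1/(0 - 1)² = 1. Cover-up at s=1: B = 1/(1 - 0) = 1. Comparing s² coeff: A = -C = -1
Result: -1/(s - 1) + 1/(s - 1)² + 1/s


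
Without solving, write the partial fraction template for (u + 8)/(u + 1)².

Repeated linear factor: α/(u + 1) + β/(u + 1)²


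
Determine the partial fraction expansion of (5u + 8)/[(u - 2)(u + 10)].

At u=2: α = (5·2 + 8)/(2 + 10) = 3/2. At u=-10: β = (5·(-10) + 8)/(-10 - 2) = 7/2
Result: (3/2)/(u - 2) + (7/2)/(u + 10)


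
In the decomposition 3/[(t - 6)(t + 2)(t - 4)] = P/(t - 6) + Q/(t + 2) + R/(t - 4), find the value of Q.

Cover-up at t = -2: Q = 3/[(-2 - 6)(-2 - 4)] = 3/[(-8)(-6)] = 3/48 = 1/16


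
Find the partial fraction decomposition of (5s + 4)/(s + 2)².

(5s + 4) = α(s + 2) + β. At s = -2: β = 5·(-2) + 4 = -6. Coeff of s: α = 5
Result: 5/(s + 2) - 6/(s + 2)²


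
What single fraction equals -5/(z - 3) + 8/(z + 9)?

Common denominator (z - 3)(z + 9). Numerator: -5(z + 9) + 8(z - 3) = (-5z - 45) + (8z - 24) = 3z - 69
Result: (3z - 69)/[(z - 3)(z + 9)]


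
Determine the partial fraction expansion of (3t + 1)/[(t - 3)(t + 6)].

At t=3: P = (3·3 + 1)/(3 + 6) = 10/9. At t=-6: Q = (3·(-6) + 1)/(-6 - 3) = 17/9
Result: (10/9)/(t - 3) + (17/9)/(t + 6)


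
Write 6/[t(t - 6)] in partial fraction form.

6/t(t - 6) = α/t + β/(t - 6). α = 6/(0 - 6) = -1, β = 6/(6 - 0) = 1
Result: -1/t + 1/(t - 6)


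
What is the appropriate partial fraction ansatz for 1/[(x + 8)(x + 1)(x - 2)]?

Three distinct linear factors: A/(x + 8) + B/(x + 1) + C/(x - 2)


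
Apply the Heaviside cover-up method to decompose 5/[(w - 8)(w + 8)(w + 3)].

Cover (w - 8), w=8: α = 5/[(8 + 8)(8 + 3)] = 5/176. Cover (w + 8), w=-8: β = 5/[(-8 - 8)(-8 + 3)] = 1/16. Cover (w + 3), w=-3: γ = 5/[(-3 - 8)(-3 + 8)] = -1/11.
Result: (5/176)/(w - 8) + (1/16)/(w + 8) - (1/11)/(w + 3)


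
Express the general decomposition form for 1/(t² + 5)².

Repeated quadratic factor: (At + B)/(t² + 5) + (Ct + D)/(t² + 5)²


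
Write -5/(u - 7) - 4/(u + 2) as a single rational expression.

Common denominator (u - 7)(u + 2). Numerator: -5(u + 2) - 4(u - 7) = (-5u - 10) - (4u - 28) = -9u + 18
Result: (-9u + 18)/[(u - 7)(u + 2)]


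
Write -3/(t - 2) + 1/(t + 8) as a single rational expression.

Common denominator (t - 2)(t + 8). Numerator: -3(t + 8) + 1(t - 2) = (-3t - 24) + (t - 2) = -2t - 26
Result: (-2t - 26)/[(t - 2)(t + 8)]


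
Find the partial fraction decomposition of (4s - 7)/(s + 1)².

(4s - 7) = A(s + 1) + B. At s = -1: B = 4·(-1) - 7 = -11. Coeff of s: A = 4
Result: 4/(s + 1) - 11/(s + 1)²


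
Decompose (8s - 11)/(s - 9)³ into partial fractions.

(8s - 11) = α(s - 9)² + β(s - 9) + γ. At s = 9: γ = 8·9 - 11 = 61. Coefficients: α = 0, β = 8
Result: 8/(s - 9)² + 61/(s - 9)³


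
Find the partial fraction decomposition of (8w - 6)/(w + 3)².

(8w - 6) = α(w + 3) + β. At w = -3: β = 8·(-3) - 6 = -30. Coeff of w: α = 8
Result: 8/(w + 3) - 30/(w + 3)²


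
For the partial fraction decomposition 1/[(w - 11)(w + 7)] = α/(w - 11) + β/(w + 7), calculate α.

Cover-up at w = 11: α = 1/(11 + 7) = 1/18


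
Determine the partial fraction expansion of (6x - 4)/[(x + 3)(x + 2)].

At x=-3: P = (6·(-3) - 4)/(-3 + 2) = 22. At x=-2: Q = (6·(-2) - 4)/(-2 + 3) = -16
Result: 22/(x + 3) - 16/(x + 2)


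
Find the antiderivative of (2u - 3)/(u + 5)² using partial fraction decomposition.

Decompose: P = 2, Q = 2·(-5) - 3 = -13, so (2u - 3)/(u + 5)² = 2/(u + 5) - 13/(u + 5)². Integrate: ∫ P/(u + 5) du = 2 ln|(u + 5)|; ∫ Q/(u + 5)² du = 13/(u + 5). Sum: 2 ln|(u + 5)| + 13/(u + 5) + C


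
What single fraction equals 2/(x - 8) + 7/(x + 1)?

Common denominator (x - 8)(x + 1). Numerator: 2(x + 1) + 7(x - 8) = (2x + 2) + (7x - 56) = 9x - 54
Result: (9x - 54)/[(x - 8)(x + 1)]


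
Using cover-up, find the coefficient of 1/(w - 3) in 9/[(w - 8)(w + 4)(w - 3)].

Cover (w - 3), set w=3: 9/[(3 - 8)(3 + 4)] = -9/35


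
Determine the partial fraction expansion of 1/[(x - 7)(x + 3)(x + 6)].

Using cover-up method: A = 1/130, B = -1/30, C = 1/39
Result: (1/130)/(x - 7) - (1/30)/(x + 3) + (1/39)/(x + 6)


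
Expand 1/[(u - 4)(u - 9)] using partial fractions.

1/(u - 4)(u - 9) = α/(u - 4) + β/(u - 9). α = 1/(4 - 9) = -1/5, β = 1/(9 - 4) = 1/5
Result: (-1/5)/(u - 4) + (1/5)/(u - 9)


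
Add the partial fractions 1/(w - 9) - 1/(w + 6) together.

Common denominator (w - 9)(w + 6). Numerator: 1(w + 6) - 1(w - 9) = (w + 6) - (w - 9) = 15
Result: (15)/[(w - 9)(w + 6)]


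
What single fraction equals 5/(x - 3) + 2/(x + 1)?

Common denominator (x - 3)(x + 1). Numerator: 5(x + 1) + 2(x - 3) = (5x + 5) + (2x - 6) = 7x - 1
Result: (7x - 1)/[(x - 3)(x + 1)]


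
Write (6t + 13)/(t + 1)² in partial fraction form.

(6t + 13) = A(t + 1) + B. At t = -1: B = 6·(-1) + 13 = 7. Coeff of t: A = 6
Result: 6/(t + 1) + 7/(t + 1)²


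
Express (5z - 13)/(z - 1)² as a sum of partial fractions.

(5z - 13) = α(z - 1) + β. At z = 1: β = 5·1 - 13 = -8. Coeff of z: α = 5
Result: 5/(z - 1) - 8/(z - 1)²


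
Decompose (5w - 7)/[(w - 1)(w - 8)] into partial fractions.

At w=1: P = (5·1 - 7)/(1 - 8) = 2/7. At w=8: Q = (5·8 - 7)/(8 - 1) = 33/7
Result: (2/7)/(w - 1) + (33/7)/(w - 8)


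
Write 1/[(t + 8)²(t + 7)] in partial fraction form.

Cover-up at t=-7: R = 1/(-7 + 8)² = 1. Cover-up at t=-8: Q = 1/(-8 + 7) = -1. Comparing t² coeff: P = -R = -1
Result: -1/(t + 8) - 1/(t + 8)² + 1/(t + 7)


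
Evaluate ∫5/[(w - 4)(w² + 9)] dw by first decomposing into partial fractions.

Cover-up at w=4: α = 5/(4²+9) = 1/5. Coeff matching: β = -1/5, γ = -4/5. Decomposition: (1/5)/(w - 4) - ((1/5)w + 4/5)/(w² + 9). Integrate: linear → ln, quadratic → (1/2)ln + arctan: (1/5) ln|(w - 4)| - (1/10) ln(w² + 9) - (4/15) arctan(w/3) + C


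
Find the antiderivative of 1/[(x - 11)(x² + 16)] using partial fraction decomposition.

Cover-up at x=11: α = 1/(11²+16) = 1/137. Coeff matching: β = -1/137, γ = -11/137. Decomposition: (1/137)/(x - 11) - ((1/137)x + 11/137)/(x² + 16). Integrate: linear → ln, quadratic → (1/2)ln + arctan: (1/137) ln|(x - 11)| - (1/274) ln(x² + 16) - (11/548) arctan(x/4) + C


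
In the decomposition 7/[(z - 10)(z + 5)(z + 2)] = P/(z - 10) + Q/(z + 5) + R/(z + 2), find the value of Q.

Cover-up at z = -5: Q = 7/[(-5 - 10)(-5 + 2)] = 7/[(-15)(-3)] = 7/45


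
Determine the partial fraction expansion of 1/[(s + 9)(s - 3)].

1/(s + 9)(s - 3) = A/(s + 9) + B/(s - 3). A = 1/(-9 - 3) = -1/12, B = 1/(3 + 9) = 1/12
Result: (-1/12)/(s + 9) + (1/12)/(s - 3)


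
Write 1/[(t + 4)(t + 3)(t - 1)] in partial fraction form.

Using cover-up method: A = 1/5, B = -1/4, C = 1/20
Result: (1/5)/(t + 4) - (1/4)/(t + 3) + (1/20)/(t - 1)


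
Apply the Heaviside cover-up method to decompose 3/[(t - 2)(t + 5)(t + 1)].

Cover (t - 2), t=2: P = 3/[(2 + 5)(2 + 1)] = 1/7. Cover (t + 5), t=-5: Q = 3/[(-5 - 2)(-5 + 1)] = 3/28. Cover (t + 1), t=-1: R = 3/[(-1 - 2)(-1 + 5)] = -1/4.
Result: (1/7)/(t - 2) + (3/28)/(t + 5) - (1/4)/(t + 1)


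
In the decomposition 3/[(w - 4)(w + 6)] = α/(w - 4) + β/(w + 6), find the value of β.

Cover-up at w = -6: β = 3/(-6 - 4) = -3/10


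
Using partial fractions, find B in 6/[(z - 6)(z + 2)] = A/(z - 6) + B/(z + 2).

Cover-up at z = -2: B = 6/(-2 - 6) = -6/8 = -3/4


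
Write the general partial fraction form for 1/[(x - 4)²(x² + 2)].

Repeated linear + quadratic: α/(x - 4) + β/(x - 4)² + (γx + δ)/(x² + 2)


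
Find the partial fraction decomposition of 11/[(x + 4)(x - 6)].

11/(x + 4)(x - 6) = P/(x + 4) + Q/(x - 6). P = 11/(-4 - 6) = -11/10, Q = 11/(6 + 4) = 11/10
Result: (-11/10)/(x + 4) + (11/10)/(x - 6)


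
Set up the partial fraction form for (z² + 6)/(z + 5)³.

Repeated linear factor (power 3): P/(z + 5) + Q/(z + 5)² + R/(z + 5)³


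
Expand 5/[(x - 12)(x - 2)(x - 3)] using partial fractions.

Using cover-up method: A = 1/18, B = 1/2, C = -5/9
Result: (1/18)/(x - 12) + (1/2)/(x - 2) - (5/9)/(x - 3)


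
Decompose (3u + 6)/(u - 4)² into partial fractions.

(3u + 6) = P(u - 4) + Q. At u = 4: Q = 3·4 + 6 = 18. Coeff of u: P = 3
Result: 3/(u - 4) + 18/(u - 4)²


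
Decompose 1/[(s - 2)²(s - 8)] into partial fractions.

Cover-up at s=8: γ = 1/(8 - 2)² = 1/36. Cover-up at s=2: β = 1/(2 - 8) = -1/6. Comparing s² coeff: α = -γ = -1/36
Result: (-1/36)/(s - 2) - (1/6)/(s - 2)² + (1/36)/(s - 8)


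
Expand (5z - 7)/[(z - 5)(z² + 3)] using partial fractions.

At z=5: α = (5·5 - 7)/(5² + 3) = 9/14. β = -α = -9/14, γ = 5 - 5·α = 25/14
Result: (9/14)/(z - 5) - ((9/14)z - 25/14)/(z² + 3)


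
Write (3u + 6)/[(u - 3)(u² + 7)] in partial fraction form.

At u=3: α = (3·3 + 6)/(3² + 7) = 15/16. β = -α = -15/16, γ = 3 - 3·α = 3/16
Result: (15/16)/(u - 3) - ((15/16)u - 3/16)/(u² + 7)


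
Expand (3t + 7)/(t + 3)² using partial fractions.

(3t + 7) = P(t + 3) + Q. At t = -3: Q = 3·(-3) + 7 = -2. Coeff of t: P = 3
Result: 3/(t + 3) - 2/(t + 3)²


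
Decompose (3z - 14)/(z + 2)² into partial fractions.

(3z - 14) = α(z + 2) + β. At z = -2: β = 3·(-2) - 14 = -20. Coeff of z: α = 3
Result: 3/(z + 2) - 20/(z + 2)²


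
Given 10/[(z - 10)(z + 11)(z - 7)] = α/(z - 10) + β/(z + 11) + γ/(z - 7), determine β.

Cover-up at z = -11: β = 10/[(-11 - 10)(-11 - 7)] = 10/[(-21)(-18)] = 10/378 = 5/189


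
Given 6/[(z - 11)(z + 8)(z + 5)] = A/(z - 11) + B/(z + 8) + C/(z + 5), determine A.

Cover-up at z = 11: A = 6/[(11 + 8)(11 + 5)] = 6/[(19)(16)] = 6/304 = 3/152


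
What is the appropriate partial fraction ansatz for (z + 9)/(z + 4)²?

Repeated linear factor: α/(z + 4) + β/(z + 4)²


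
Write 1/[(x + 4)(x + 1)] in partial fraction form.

1/(x + 4)(x + 1) = α/(x + 4) + β/(x + 1). α = 1/(-4 + 1) = -1/3, β = 1/(-1 + 4) = 1/3
Result: (-1/3)/(x + 4) + (1/3)/(x + 1)


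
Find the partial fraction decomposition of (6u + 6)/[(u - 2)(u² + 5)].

At u=2: P = (6·2 + 6)/(2² + 5) = 2. Q = -P = -2, R = 6 - 2·P = 2
Result: 2/(u - 2) - (2u - 2)/(u² + 5)


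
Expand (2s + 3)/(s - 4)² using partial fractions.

(2s + 3) = A(s - 4) + B. At s = 4: B = 2·4 + 3 = 11. Coeff of s: A = 2
Result: 2/(s - 4) + 11/(s - 4)²


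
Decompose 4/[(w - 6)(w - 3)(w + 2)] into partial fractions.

Using cover-up method: α = 1/6, β = -4/15, γ = 1/10
Result: (1/6)/(w - 6) - (4/15)/(w - 3) + (1/10)/(w + 2)


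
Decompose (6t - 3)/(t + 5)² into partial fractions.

(6t - 3) = α(t + 5) + β. At t = -5: β = 6·(-5) - 3 = -33. Coeff of t: α = 6
Result: 6/(t + 5) - 33/(t + 5)²


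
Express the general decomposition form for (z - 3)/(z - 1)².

Repeated linear factor: A/(z - 1) + B/(z - 1)²


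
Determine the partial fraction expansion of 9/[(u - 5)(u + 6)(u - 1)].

Using cover-up method: P = 9/44, Q = 9/77, R = -9/28
Result: (9/44)/(u - 5) + (9/77)/(u + 6) - (9/28)/(u - 1)


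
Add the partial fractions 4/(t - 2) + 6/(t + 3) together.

Common denominator (t - 2)(t + 3). Numerator: 4(t + 3) + 6(t - 2) = (4t + 12) + (6t - 12) = 10t
Result: (10t)/[(t - 2)(t + 3)]


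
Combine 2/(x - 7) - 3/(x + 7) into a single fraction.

Common denominator (x - 7)(x + 7). Numerator: 2(x + 7) - 3(x - 7) = (2x + 14) - (3x - 21) = -x + 35
Result: (-x + 35)/[(x - 7)(x + 7)]


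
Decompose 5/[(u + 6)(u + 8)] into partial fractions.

5/(u + 6)(u + 8) = α/(u + 6) + β/(u + 8). α = 5/(-6 + 8) = 5/2, β = 5/(-8 + 6) = -5/2
Result: (5/2)/(u + 6) - (5/2)/(u + 8)


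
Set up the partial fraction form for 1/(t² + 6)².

Repeated quadratic factor: (Pt + Q)/(t² + 6) + (Rt + S)/(t² + 6)²


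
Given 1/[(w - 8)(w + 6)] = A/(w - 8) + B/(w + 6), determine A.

Cover-up at w = 8: A = 1/(8 + 6) = 1/14


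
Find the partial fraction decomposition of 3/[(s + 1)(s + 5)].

3/(s + 1)(s + 5) = P/(s + 1) + Q/(s + 5). P = 3/(-1 + 5) = 3/4, Q = 3/(-5 + 1) = -3/4
Result: (3/4)/(s + 1) - (3/4)/(s + 5)


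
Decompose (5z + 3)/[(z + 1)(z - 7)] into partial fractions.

At z=-1: A = (5·(-1) + 3)/(-1 - 7) = 1/4. At z=7: B = (5·7 + 3)/(7 + 1) = 19/4
Result: (1/4)/(z + 1) + (19/4)/(z - 7)


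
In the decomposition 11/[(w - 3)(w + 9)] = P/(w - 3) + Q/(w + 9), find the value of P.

Cover-up at w = 3: P = 11/(3 + 9) = 11/12


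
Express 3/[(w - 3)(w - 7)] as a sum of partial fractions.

3/(w - 3)(w - 7) = A/(w - 3) + B/(w - 7). A = 3/(3 - 7) = -3/4, B = 3/(7 - 3) = 3/4
Result: (-3/4)/(w - 3) + (3/4)/(w - 7)


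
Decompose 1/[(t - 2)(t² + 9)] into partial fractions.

Cover-up at t = 2: α = 1/(2² + 9) = 1/13. Then β = -α = -1/13, γ = -α·(0 + 2) = -2/13
Result: (1/13)/(t - 2) - ((1/13)t + 2/13)/(t² + 9)


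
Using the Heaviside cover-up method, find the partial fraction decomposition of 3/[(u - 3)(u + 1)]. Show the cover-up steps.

Cover (u - 3): set u=3, get A = 3/(3 + 1) = 3/4. Cover (u + 1): set u=-1, get B = 3/(-1 - 3) = -3/4.
Result: (3/4)/(u - 3) - (3/4)/(u + 1)


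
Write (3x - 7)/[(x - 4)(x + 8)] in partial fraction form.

At x=4: α = (3·4 - 7)/(4 + 8) = 5/12. At x=-8: β = (3·(-8) - 7)/(-8 - 4) = 31/12
Result: (5/12)/(x - 4) + (31/12)/(x + 8)


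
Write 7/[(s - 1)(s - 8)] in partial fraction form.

7/(s - 1)(s - 8) = α/(s - 1) + β/(s - 8). α = 7/(1 - 8) = -1, β = 7/(8 - 1) = 1
Result: -1/(s - 1) + 1/(s - 8)


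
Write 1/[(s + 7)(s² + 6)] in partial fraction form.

Cover-up at s = -7: P = 1/((-7)² + 6) = 1/55. Then Q = -P = -1/55, R = -P·(0 - 7) = 7/55
Result: (1/55)/(s + 7) - ((1/55)s - 7/55)/(s² + 6)


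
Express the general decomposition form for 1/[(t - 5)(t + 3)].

Distinct linear factors: α/(t - 5) + β/(t + 3)


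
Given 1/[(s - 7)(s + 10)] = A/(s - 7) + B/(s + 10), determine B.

Cover-up at s = -10: B = 1/(-10 - 7) = -1/17


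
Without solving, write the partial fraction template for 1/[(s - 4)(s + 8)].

Distinct linear factors: A/(s - 4) + B/(s + 8)


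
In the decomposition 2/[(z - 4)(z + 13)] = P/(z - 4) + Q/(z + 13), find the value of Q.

Cover-up at z = -13: Q = 2/(-13 - 4) = -2/17


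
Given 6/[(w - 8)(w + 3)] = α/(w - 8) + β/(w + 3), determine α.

Cover-up at w = 8: α = 6/(8 + 3) = 6/11


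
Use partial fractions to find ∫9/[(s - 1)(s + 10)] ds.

Decompose: 9/[(s - 1)(s + 10)] = (9/11)/(s - 1) - (9/11)/(s + 10). Integrate each term: (9/11) ln|(s - 1)| - (9/11) ln|(s + 10)| + C


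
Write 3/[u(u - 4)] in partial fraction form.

3/u(u - 4) = A/u + B/(u - 4). A = 3/(0 - 4) = -3/4, B = 3/(4 - 0) = 3/4
Result: (-3/4)/u + (3/4)/(u - 4)


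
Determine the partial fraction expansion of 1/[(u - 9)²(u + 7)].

Cover-up at u=-7: C = 1/(-7 - 9)² = 1/256. Cover-up at u=9: B = 1/(9 + 7) = 1/16. Comparing u² coeff: A = -C = -1/256
Result: (-1/256)/(u - 9) + (1/16)/(u - 9)² + (1/256)/(u + 7)


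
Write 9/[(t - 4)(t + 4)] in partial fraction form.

9/(t - 4)(t + 4) = P/(t - 4) + Q/(t + 4). P = 9/(4 + 4) = 9/8, Q = 9/(-4 - 4) = -9/8
Result: (9/8)/(t - 4) - (9/8)/(t + 4)


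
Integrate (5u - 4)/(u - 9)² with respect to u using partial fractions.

Decompose: α = 5, β = 5·9 - 4 = 41, so (5u - 4)/(u - 9)² = 5/(u - 9) + 41/(u - 9)². Integrate: ∫ α/(u - 9) du = 5 ln|(u - 9)|; ∫ β/(u - 9)² du = -41/(u - 9). Sum: 5 ln|(u - 9)| - 41/(u - 9) + C


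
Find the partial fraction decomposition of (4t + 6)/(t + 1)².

(4t + 6) = P(t + 1) + Q. At t = -1: Q = 4·(-1) + 6 = 2. Coeff of t: P = 4
Result: 4/(t + 1) + 2/(t + 1)²


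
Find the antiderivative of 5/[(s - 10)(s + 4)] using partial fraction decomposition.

Decompose: 5/[(s - 10)(s + 4)] = (5/14)/(s - 10) - (5/14)/(s + 4). Integrate each term: (5/14) ln|(s - 10)| - (5/14) ln|(s + 4)| + C


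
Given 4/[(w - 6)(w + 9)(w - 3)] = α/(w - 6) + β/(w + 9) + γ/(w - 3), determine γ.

Cover-up at w = 3: γ = 4/[(3 - 6)(3 + 9)] = 4/[(-3)(12)] = -4/36 = -1/9


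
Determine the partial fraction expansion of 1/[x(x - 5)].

1/x(x - 5) = α/x + β/(x - 5). α = 1/(0 - 5) = -1/5, β = 1/(5 - 0) = 1/5
Result: (-1/5)/x + (1/5)/(x - 5)


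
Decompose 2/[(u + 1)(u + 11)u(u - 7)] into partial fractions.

Using Heaviside cover-up: (1/40)/(u + 1) - (1/990)/(u + 11) - (2/77)/u + (1/504)/(u - 7)


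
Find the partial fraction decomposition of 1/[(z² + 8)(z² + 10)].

Coefficient matching gives α = γ = 0, β = 1/(10-8) = 1/2, δ = -β = -1/2
Result: (1/2)/(z² + 8) - (1/2)/(z² + 10)


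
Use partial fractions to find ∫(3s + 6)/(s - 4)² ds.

Decompose: α = 3, β = 3·4 + 6 = 18, so (3s + 6)/(s - 4)² = 3/(s - 4) + 18/(s - 4)². Integrate: ∫ α/(s - 4) ds = 3 ln|(s - 4)|; ∫ β/(s - 4)² ds = -18/(s - 4). Sum: 3 ln|(s - 4)| - 18/(s - 4) + C


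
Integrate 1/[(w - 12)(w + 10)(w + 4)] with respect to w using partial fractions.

Cover-up: A = 1/352, B = 1/132, C = -1/96. Decomposition: (1/352)/(w - 12) + (1/132)/(w + 10) - (1/96)/(w + 4). Integrate each term: (1/352) ln|(w - 12)| + (1/132) ln|(w + 10)| - (1/96) ln|(w + 4)| + C


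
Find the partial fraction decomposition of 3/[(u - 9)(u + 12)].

3/(u - 9)(u + 12) = α/(u - 9) + β/(u + 12). α = 3/(9 + 12) = 1/7, β = 3/(-12 - 9) = -1/7
Result: (1/7)/(u - 9) - (1/7)/(u + 12)


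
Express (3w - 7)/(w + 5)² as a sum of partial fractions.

(3w - 7) = A(w + 5) + B. At w = -5: B = 3·(-5) - 7 = -22. Coeff of w: A = 3
Result: 3/(w + 5) - 22/(w + 5)²


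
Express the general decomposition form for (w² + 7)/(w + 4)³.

Repeated linear factor (power 3): P/(w + 4) + Q/(w + 4)² + R/(w + 4)³


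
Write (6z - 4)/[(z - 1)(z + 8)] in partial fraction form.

At z=1: A = (6·1 - 4)/(1 + 8) = 2/9. At z=-8: B = (6·(-8) - 4)/(-8 - 1) = 52/9
Result: (2/9)/(z - 1) + (52/9)/(z + 8)


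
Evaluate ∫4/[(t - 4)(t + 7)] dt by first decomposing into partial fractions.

Decompose: 4/[(t - 4)(t + 7)] = (4/11)/(t - 4) - (4/11)/(t + 7). Integrate each term: (4/11) ln|(t - 4)| - (4/11) ln|(t + 7)| + C


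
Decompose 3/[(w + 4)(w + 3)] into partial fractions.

3/(w + 4)(w + 3) = P/(w + 4) + Q/(w + 3). P = 3/(-4 + 3) = -3, Q = 3/(-3 + 4) = 3
Result: -3/(w + 4) + 3/(w + 3)


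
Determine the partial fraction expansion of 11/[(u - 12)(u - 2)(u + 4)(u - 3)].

Using Heaviside cover-up: (11/1440)/(u - 12) + (11/60)/(u - 2) - (11/672)/(u + 4) - (11/63)/(u - 3)


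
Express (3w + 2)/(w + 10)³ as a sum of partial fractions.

(3w + 2) = α(w + 10)² + β(w + 10) + γ. At w = -10: γ = 3·(-10) + 2 = -28. Coefficients: α = 0, β = 3
Result: 3/(w + 10)² - 28/(w + 10)³


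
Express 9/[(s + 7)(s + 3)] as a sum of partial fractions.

9/(s + 7)(s + 3) = A/(s + 7) + B/(s + 3). A = 9/(-7 + 3) = -9/4, B = 9/(-3 + 7) = 9/4
Result: (-9/4)/(s + 7) + (9/4)/(s + 3)


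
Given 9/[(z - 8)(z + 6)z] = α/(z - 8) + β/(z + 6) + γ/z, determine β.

Cover-up at z = -6: β = 9/[(-6 - 8)(-6 - 0)] = 9/[(-14)(-6)] = 9/84 = 3/28


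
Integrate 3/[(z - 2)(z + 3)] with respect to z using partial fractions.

Decompose: 3/[(z - 2)(z + 3)] = (3/5)/(z - 2) - (3/5)/(z + 3). Integrate each term: (3/5) ln|(z - 2)| - (3/5) ln|(z + 3)| + C


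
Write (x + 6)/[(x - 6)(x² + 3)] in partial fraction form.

At x=6: α = (1·6 + 6)/(6² + 3) = 4/13. β = -α = -4/13, γ = 1 - 6·α = -11/13
Result: (4/13)/(x - 6) - ((4/13)x + 11/13)/(x² + 3)


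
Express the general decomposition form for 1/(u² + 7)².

Repeated quadratic factor: (Pu + Q)/(u² + 7) + (Ru + S)/(u² + 7)²


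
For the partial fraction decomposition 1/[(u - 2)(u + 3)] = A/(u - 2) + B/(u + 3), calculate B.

Cover-up at u = -3: B = 1/(-3 - 2) = -1/5


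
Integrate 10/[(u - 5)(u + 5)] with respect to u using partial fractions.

Decompose: 10/[(u - 5)(u + 5)] = 1/(u - 5) - 1/(u + 5). Integrate each term: ln|(u - 5)| - ln|(u + 5)| + C


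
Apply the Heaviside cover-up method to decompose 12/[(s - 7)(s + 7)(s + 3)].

Cover (s - 7), s=7: A = 12/[(7 + 7)(7 + 3)] = 3/35. Cover (s + 7), s=-7: B = 12/[(-7 - 7)(-7 + 3)] = 3/14. Cover (s + 3), s=-3: C = 12/[(-3 - 7)(-3 + 7)] = -3/10.
Result: (3/35)/(s - 7) + (3/14)/(s + 7) - (3/10)/(s + 3)


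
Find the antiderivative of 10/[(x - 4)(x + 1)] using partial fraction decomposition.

Decompose: 10/[(x - 4)(x + 1)] = 2/(x - 4) - 2/(x + 1). Integrate each term: 2 ln|(x - 4)| - 2 ln|(x + 1)| + C


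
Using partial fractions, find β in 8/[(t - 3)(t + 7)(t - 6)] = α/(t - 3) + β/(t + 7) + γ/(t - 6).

Cover-up at t = -7: β = 8/[(-7 - 3)(-7 - 6)] = 8/[(-10)(-13)] = 8/130 = 4/65


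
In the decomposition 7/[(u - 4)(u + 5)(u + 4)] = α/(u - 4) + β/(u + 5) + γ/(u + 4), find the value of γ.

Cover-up at u = -4: γ = 7/[(-4 - 4)(-4 + 5)] = 7/[(-8)(1)] = -7/8


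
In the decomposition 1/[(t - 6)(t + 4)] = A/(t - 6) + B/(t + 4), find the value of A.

Cover-up at t = 6: A = 1/(6 + 4) = 1/10


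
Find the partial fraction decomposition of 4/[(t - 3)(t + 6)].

4/(t - 3)(t + 6) = A/(t - 3) + B/(t + 6). A = 4/(3 + 6) = 4/9, B = 4/(-6 - 3) = -4/9
Result: (4/9)/(t - 3) - (4/9)/(t + 6)


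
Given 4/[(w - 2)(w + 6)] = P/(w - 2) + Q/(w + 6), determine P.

Cover-up at w = 2: P = 4/(2 + 6) = 4/8 = 1/2


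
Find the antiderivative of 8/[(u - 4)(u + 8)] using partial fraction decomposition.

Decompose: 8/[(u - 4)(u + 8)] = (2/3)/(u - 4) - (2/3)/(u + 8). Integrate each term: (2/3) ln|(u - 4)| - (2/3) ln|(u + 8)| + C


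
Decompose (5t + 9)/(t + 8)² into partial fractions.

(5t + 9) = A(t + 8) + B. At t = -8: B = 5·(-8) + 9 = -31. Coeff of t: A = 5
Result: 5/(t + 8) - 31/(t + 8)²


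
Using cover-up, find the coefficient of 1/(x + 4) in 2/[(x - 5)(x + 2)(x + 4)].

Cover (x + 4), set x=-4: 2/[(-4 - 5)(-4 + 2)] = 1/9


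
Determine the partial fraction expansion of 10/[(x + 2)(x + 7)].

10/(x + 2)(x + 7) = A/(x + 2) + B/(x + 7). A = 10/(-2 + 7) = 2, B = 10/(-7 + 2) = -2
Result: 2/(x + 2) - 2/(x + 7)


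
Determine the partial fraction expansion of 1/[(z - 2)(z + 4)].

1/(z - 2)(z + 4) = A/(z - 2) + B/(z + 4). A = 1/(2 + 4) = 1/6, B = 1/(-4 - 2) = -1/6
Result: (1/6)/(z - 2) - (1/6)/(z + 4)


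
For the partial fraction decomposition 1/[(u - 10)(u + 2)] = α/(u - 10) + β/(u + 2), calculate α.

Cover-up at u = 10: α = 1/(10 + 2) = 1/12


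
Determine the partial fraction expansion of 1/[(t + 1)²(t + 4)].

Cover-up at t=-4: C = 1/(-4 + 1)² = 1/9. Cover-up at t=-1: B = 1/(-1 + 4) = 1/3. Comparing t² coeff: A = -C = -1/9
Result: (-1/9)/(t + 1) + (1/3)/(t + 1)² + (1/9)/(t + 4)


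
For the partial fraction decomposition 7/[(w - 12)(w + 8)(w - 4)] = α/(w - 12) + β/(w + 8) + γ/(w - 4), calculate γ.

Cover-up at w = 4: γ = 7/[(4 - 12)(4 + 8)] = 7/[(-8)(12)] = -7/96


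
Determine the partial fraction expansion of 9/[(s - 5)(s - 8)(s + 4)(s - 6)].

Using Heaviside cover-up: (1/3)/(s - 5) + (1/8)/(s - 8) - (1/120)/(s + 4) - (9/20)/(s - 6)


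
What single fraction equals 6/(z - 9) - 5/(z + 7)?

Common denominator (z - 9)(z + 7). Numerator: 6(z + 7) - 5(z - 9) = (6z + 42) - (5z - 45) = z + 87
Result: (z + 87)/[(z - 9)(z + 7)]


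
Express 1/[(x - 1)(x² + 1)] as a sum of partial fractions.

Cover-up at x = 1: α = 1/(1² + 1) = 1/2. Then β = -α = -1/2, γ = -α·(0 + 1) = -1/2
Result: (1/2)/(x - 1) - ((1/2)x + 1/2)/(x² + 1)


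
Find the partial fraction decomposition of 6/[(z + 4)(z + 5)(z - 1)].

Using cover-up method: P = -6/5, Q = 1, R = 1/5
Result: (-6/5)/(z + 4) + 1/(z + 5) + (1/5)/(z - 1)


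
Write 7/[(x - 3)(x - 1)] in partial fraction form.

7/(x - 3)(x - 1) = A/(x - 3) + B/(x - 1). A = 7/(3 - 1) = 7/2, B = 7/(1 - 3) = -7/2
Result: (7/2)/(x - 3) - (7/2)/(x - 1)


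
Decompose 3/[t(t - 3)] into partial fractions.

3/t(t - 3) = P/t + Q/(t - 3). P = 3/(0 - 3) = -1, Q = 3/(3 - 0) = 1
Result: -1/t + 1/(t - 3)


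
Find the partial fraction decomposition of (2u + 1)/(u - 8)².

(2u + 1) = α(u - 8) + β. At u = 8: β = 2·8 + 1 = 17. Coeff of u: α = 2
Result: 2/(u - 8) + 17/(u - 8)²


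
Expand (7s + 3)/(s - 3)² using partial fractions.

(7s + 3) = P(s - 3) + Q. At s = 3: Q = 7·3 + 3 = 24. Coeff of s: P = 7
Result: 7/(s - 3) + 24/(s - 3)²


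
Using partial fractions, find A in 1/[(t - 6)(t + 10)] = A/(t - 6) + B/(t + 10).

Cover-up at t = 6: A = 1/(6 + 10) = 1/16


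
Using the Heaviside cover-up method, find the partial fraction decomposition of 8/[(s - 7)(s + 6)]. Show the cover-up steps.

Cover (s - 7): set s=7, get α = 8/(7 + 6) = 8/13. Cover (s + 6): set s=-6, get β = 8/(-6 - 7) = -8/13.
Result: (8/13)/(s - 7) - (8/13)/(s + 6)


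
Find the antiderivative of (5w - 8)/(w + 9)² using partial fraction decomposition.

Decompose: α = 5, β = 5·(-9) - 8 = -53, so (5w - 8)/(w + 9)² = 5/(w + 9) - 53/(w + 9)². Integrate: ∫ α/(w + 9) dw = 5 ln|(w + 9)|; ∫ β/(w + 9)² dw = 53/(w + 9). Sum: 5 ln|(w + 9)| + 53/(w + 9) + C


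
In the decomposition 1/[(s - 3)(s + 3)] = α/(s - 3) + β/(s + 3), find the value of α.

Cover-up at s = 3: α = 1/(3 + 3) = 1/6


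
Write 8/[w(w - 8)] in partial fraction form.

8/w(w - 8) = A/w + B/(w - 8). A = 8/(0 - 8) = -1, B = 8/(8 - 0) = 1
Result: -1/w + 1/(w - 8)


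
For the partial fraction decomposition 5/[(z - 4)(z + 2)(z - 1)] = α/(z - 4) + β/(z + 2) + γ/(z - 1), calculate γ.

Cover-up at z = 1: γ = 5/[(1 - 4)(1 + 2)] = 5/[(-3)(3)] = -5/9


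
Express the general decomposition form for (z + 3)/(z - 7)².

Repeated linear factor: A/(z - 7) + B/(z - 7)²


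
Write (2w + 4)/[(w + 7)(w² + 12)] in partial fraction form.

At w=-7: P = (2·(-7) + 4)/((-7)² + 12) = -10/61. Q = -P = 10/61, R = 2 - (-7)·P = 52/61
Result: (-10/61)/(w + 7) + ((10/61)w + 52/61)/(w² + 12)


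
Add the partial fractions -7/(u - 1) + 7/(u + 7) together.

Common denominator (u - 1)(u + 7). Numerator: -7(u + 7) + 7(u - 1) = (-7u - 49) + (7u - 7) = -56
Result: (-56)/[(u - 1)(u + 7)]


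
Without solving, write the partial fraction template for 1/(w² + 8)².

Repeated quadratic factor: (αw + β)/(w² + 8) + (γw + δ)/(w² + 8)²


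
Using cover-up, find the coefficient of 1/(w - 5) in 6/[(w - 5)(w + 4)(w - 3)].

Cover (w - 5), set w=5: 6/[(5 + 4)(5 - 3)] = 1/3


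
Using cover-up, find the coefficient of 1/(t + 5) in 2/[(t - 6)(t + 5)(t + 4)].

Cover (t + 5), set t=-5: 2/[(-5 - 6)(-5 + 4)] = 2/11


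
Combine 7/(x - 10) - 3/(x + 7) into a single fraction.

Common denominator (x - 10)(x + 7). Numerator: 7(x + 7) - 3(x - 10) = (7x + 49) - (3x - 30) = 4x + 79
Result: (4x + 79)/[(x - 10)(x + 7)]


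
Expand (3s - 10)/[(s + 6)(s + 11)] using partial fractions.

At s=-6: P = (3·(-6) - 10)/(-6 + 11) = -28/5. At s=-11: Q = (3·(-11) - 10)/(-11 + 6) = 43/5
Result: (-28/5)/(s + 6) + (43/5)/(s + 11)


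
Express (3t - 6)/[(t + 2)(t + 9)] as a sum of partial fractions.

At t=-2: P = (3·(-2) - 6)/(-2 + 9) = -12/7. At t=-9: Q = (3·(-9) - 6)/(-9 + 2) = 33/7
Result: (-12/7)/(t + 2) + (33/7)/(t + 9)


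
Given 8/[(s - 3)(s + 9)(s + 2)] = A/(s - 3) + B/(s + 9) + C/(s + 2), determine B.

Cover-up at s = -9: B = 8/[(-9 - 3)(-9 + 2)] = 8/[(-12)(-7)] = 8/84 = 2/21


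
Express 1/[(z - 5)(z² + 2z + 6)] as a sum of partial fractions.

Cover-up at z = 5: P = 1/(5² + 2·5 + 6) = 1/41. Then Q = -P = -1/41, R = -P·(2 + 5) = -7/41
Result: (1/41)/(z - 5) - ((1/41)z + 7/41)/(z² + 2z + 6)


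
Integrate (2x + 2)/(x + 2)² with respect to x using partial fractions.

Decompose: A = 2, B = 2·(-2) + 2 = -2, so (2x + 2)/(x + 2)² = 2/(x + 2) - 2/(x + 2)². Integrate: ∫ A/(x + 2) dx = 2 ln|(x + 2)|; ∫ B/(x + 2)² dx = 2/(x + 2). Sum: 2 ln|(x + 2)| + 2/(x + 2) + C


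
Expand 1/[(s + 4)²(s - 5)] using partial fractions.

Cover-up at s=5: C = 1/(5 + 4)² = 1/81. Cover-up at s=-4: B = 1/(-4 - 5) = -1/9. Comparing s² coeff: A = -C = -1/81
Result: (-1/81)/(s + 4) - (1/9)/(s + 4)² + (1/81)/(s - 5)


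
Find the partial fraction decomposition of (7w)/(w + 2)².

(7w) = A(w + 2) + B. At w = -2: B = 7·(-2) + 0 = -14. Coeff of w: A = 7
Result: 7/(w + 2) - 14/(w + 2)²


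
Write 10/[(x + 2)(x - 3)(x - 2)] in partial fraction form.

Using cover-up method: A = 1/2, B = 2, C = -5/2
Result: (1/2)/(x + 2) + 2/(x - 3) - (5/2)/(x - 2)


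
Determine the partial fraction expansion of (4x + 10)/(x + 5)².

(4x + 10) = P(x + 5) + Q. At x = -5: Q = 4·(-5) + 10 = -10. Coeff of x: P = 4
Result: 4/(x + 5) - 10/(x + 5)²


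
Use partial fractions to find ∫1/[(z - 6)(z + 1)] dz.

Decompose: 1/[(z - 6)(z + 1)] = (1/7)/(z - 6) - (1/7)/(z + 1). Integrate each term: (1/7) ln|(z - 6)| - (1/7) ln|(z + 1)| + C


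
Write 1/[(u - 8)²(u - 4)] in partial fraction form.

Cover-up at u=4: C = 1/(4 - 8)² = 1/16. Cover-up at u=8: B = 1/(8 - 4) = 1/4. Comparing u² coeff: A = -C = -1/16
Result: (-1/16)/(u - 8) + (1/4)/(u - 8)² + (1/16)/(u - 4)


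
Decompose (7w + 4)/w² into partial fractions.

(7w + 4) = Aw + B. At w = 0: B = 7·0 + 4 = 4. Coeff of w: A = 7
Result: 7/w + 4/w²


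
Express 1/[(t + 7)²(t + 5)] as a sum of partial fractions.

Cover-up at t=-5: C = 1/(-5 + 7)² = 1/4. Cover-up at t=-7: B = 1/(-7 + 5) = -1/2. Comparing t² coeff: A = -C = -1/4
Result: (-1/4)/(t + 7) - (1/2)/(t + 7)² + (1/4)/(t + 5)


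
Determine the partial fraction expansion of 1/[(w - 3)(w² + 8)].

Cover-up at w = 3: P = 1/(3² + 8) = 1/17. Then Q = -P = -1/17, R = -P·(0 + 3) = -3/17
Result: (1/17)/(w - 3) - ((1/17)w + 3/17)/(w² + 8)


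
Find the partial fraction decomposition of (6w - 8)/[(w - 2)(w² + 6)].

At w=2: α = (6·2 - 8)/(2² + 6) = 2/5. β = -α = -2/5, γ = 6 - 2·α = 26/5
Result: (2/5)/(w - 2) - ((2/5)w - 26/5)/(w² + 6)


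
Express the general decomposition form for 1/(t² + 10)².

Repeated quadratic factor: (At + B)/(t² + 10) + (Ct + D)/(t² + 10)²


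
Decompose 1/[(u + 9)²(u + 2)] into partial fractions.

Cover-up at u=-2: C = 1/(-2 + 9)² = 1/49. Cover-up at u=-9: B = 1/(-9 + 2) = -1/7. Comparing u² coeff: A = -C = -1/49
Result: (-1/49)/(u + 9) - (1/7)/(u + 9)² + (1/49)/(u + 2)


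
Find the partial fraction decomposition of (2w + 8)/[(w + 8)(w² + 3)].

At w=-8: P = (2·(-8) + 8)/((-8)² + 3) = -8/67. Q = -P = 8/67, R = 2 - (-8)·P = 70/67
Result: (-8/67)/(w + 8) + ((8/67)w + 70/67)/(w² + 3)


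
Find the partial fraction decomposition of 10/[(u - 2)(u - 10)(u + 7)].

Using cover-up method: α = -5/36, β = 5/68, γ = 10/153
Result: (-5/36)/(u - 2) + (5/68)/(u - 10) + (10/153)/(u + 7)


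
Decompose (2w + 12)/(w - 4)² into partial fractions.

(2w + 12) = α(w - 4) + β. At w = 4: β = 2·4 + 12 = 20. Coeff of w: α = 2
Result: 2/(w - 4) + 20/(w - 4)²


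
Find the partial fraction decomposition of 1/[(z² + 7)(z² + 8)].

Coefficient matching gives A = C = 0, B = 1/(8-7) = 1, D = -B = -1
Result: 1/(z² + 7) - 1/(z² + 8)


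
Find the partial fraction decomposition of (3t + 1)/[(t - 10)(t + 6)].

At t=10: A = (3·10 + 1)/(10 + 6) = 31/16. At t=-6: B = (3·(-6) + 1)/(-6 - 10) = 17/16
Result: (31/16)/(t - 10) + (17/16)/(t + 6)


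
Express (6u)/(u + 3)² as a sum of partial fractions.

(6u) = A(u + 3) + B. At u = -3: B = 6·(-3) + 0 = -18. Coeff of u: A = 6
Result: 6/(u + 3) - 18/(u + 3)²


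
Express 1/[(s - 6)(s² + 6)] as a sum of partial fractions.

Cover-up at s = 6: α = 1/(6² + 6) = 1/42. Then β = -α = -1/42, γ = -α·(0 + 6) = -1/7
Result: (1/42)/(s - 6) - ((1/42)s + 1/7)/(s² + 6)


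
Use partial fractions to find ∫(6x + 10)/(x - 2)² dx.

Decompose: α = 6, β = 6·2 + 10 = 22, so (6x + 10)/(x - 2)² = 6/(x - 2) + 22/(x - 2)². Integrate: ∫ α/(x - 2) dx = 6 ln|(x - 2)|; ∫ β/(x - 2)² dx = -22/(x - 2). Sum: 6 ln|(x - 2)| - 22/(x - 2) + C


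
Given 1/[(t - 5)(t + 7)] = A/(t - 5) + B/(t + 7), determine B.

Cover-up at t = -7: B = 1/(-7 - 5) = -1/12


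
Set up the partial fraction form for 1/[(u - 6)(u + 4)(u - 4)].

Three distinct linear factors: A/(u - 6) + B/(u + 4) + C/(u - 4)


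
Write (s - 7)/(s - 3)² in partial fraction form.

(s - 7) = A(s - 3) + B. At s = 3: B = 1·3 - 7 = -4. Coeff of s: A = 1
Result: 1/(s - 3) - 4/(s - 3)²


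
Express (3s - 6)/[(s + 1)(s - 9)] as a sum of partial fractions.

At s=-1: α = (3·(-1) - 6)/(-1 - 9) = 9/10. At s=9: β = (3·9 - 6)/(9 + 1) = 21/10
Result: (9/10)/(s + 1) + (21/10)/(s - 9)


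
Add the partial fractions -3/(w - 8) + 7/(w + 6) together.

Common denominator (w - 8)(w + 6). Numerator: -3(w + 6) + 7(w - 8) = (-3w - 18) + (7w - 56) = 4w - 74
Result: (4w - 74)/[(w - 8)(w + 6)]


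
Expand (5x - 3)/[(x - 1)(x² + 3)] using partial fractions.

At x=1: P = (5·1 - 3)/(1² + 3) = 1/2. Q = -P = -1/2, R = 5 - 1·P = 9/2
Result: (1/2)/(x - 1) - ((1/2)x - 9/2)/(x² + 3)


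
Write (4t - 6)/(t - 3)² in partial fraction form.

(4t - 6) = α(t - 3) + β. At t = 3: β = 4·3 - 6 = 6. Coeff of t: α = 4
Result: 4/(t - 3) + 6/(t - 3)²


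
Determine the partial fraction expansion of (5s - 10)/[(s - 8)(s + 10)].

At s=8: α = (5·8 - 10)/(8 + 10) = 5/3. At s=-10: β = (5·(-10) - 10)/(-10 - 8) = 10/3
Result: (5/3)/(s - 8) + (10/3)/(s + 10)


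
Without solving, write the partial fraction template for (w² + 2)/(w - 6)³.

Repeated linear factor (power 3): P/(w - 6) + Q/(w - 6)² + R/(w - 6)³


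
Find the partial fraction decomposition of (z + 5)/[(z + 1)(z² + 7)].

At z=-1: A = (1·(-1) + 5)/((-1)² + 7) = 1/2. B = -A = -1/2, C = 1 - (-1)·A = 3/2
Result: (1/2)/(z + 1) - ((1/2)z - 3/2)/(z² + 7)


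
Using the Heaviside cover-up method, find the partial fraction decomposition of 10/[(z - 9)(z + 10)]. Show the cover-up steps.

Cover (z - 9): set z=9, get α = 10/(9 + 10) = 10/19. Cover (z + 10): set z=-10, get β = 10/(-10 - 9) = -10/19.
Result: (10/19)/(z - 9) - (10/19)/(z + 10)


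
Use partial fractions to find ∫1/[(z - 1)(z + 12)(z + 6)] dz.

Cover-up: α = 1/91, β = 1/78, γ = -1/42. Decomposition: (1/91)/(z - 1) + (1/78)/(z + 12) - (1/42)/(z + 6). Integrate each term: (1/91) ln|(z - 1)| + (1/78) ln|(z + 12)| - (1/42) ln|(z + 6)| + C


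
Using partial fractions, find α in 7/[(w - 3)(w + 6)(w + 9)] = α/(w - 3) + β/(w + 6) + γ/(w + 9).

Cover-up at w = 3: α = 7/[(3 + 6)(3 + 9)] = 7/[(9)(12)] = 7/108


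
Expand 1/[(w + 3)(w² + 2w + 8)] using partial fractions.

Cover-up at w = -3: A = 1/((-3)² + 2·(-3) + 8) = 1/11. Then B = -A = -1/11, C = -A·(2 - 3) = 1/11
Result: (1/11)/(w + 3) - ((1/11)w - 1/11)/(w² + 2w + 8)


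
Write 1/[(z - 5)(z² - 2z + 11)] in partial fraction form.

Cover-up at z = 5: α = 1/(5² - 2·5 + 11) = 1/26. Then β = -α = -1/26, γ = -α·(-2 + 5) = -3/26
Result: (1/26)/(z - 5) - ((1/26)z + 3/26)/(z² - 2z + 11)


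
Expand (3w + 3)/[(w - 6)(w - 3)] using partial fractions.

At w=6: α = (3·6 + 3)/(6 - 3) = 7. At w=3: β = (3·3 + 3)/(3 - 6) = -4
Result: 7/(w - 6) - 4/(w - 3)


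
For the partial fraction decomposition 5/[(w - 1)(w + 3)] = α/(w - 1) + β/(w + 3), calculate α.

Cover-up at w = 1: α = 5/(1 + 3) = 5/4


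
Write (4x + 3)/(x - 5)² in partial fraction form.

(4x + 3) = A(x - 5) + B. At x = 5: B = 4·5 + 3 = 23. Coeff of x: A = 4
Result: 4/(x - 5) + 23/(x - 5)²


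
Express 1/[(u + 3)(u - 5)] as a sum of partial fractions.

1/(u + 3)(u - 5) = α/(u + 3) + β/(u - 5). α = 1/(-3 - 5) = -1/8, β = 1/(5 + 3) = 1/8
Result: (-1/8)/(u + 3) + (1/8)/(u - 5)


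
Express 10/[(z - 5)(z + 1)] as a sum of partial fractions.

10/(z - 5)(z + 1) = α/(z - 5) + β/(z + 1). α = 10/(5 + 1) = 5/3, β = 10/(-1 - 5) = -5/3
Result: (5/3)/(z - 5) - (5/3)/(z + 1)


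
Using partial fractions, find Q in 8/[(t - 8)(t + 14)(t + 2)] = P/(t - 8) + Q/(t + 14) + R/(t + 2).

Cover-up at t = -14: Q = 8/[(-14 - 8)(-14 + 2)] = 8/[(-22)(-12)] = 8/264 = 1/33


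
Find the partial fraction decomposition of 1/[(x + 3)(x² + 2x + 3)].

Cover-up at x = -3: A = 1/((-3)² + 2·(-3) + 3) = 1/6. Then B = -A = -1/6, C = -A·(2 - 3) = 1/6
Result: (1/6)/(x + 3) - ((1/6)x - 1/6)/(x² + 2x + 3)


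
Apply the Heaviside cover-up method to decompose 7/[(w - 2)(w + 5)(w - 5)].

Cover (w - 2), w=2: A = 7/[(2 + 5)(2 - 5)] = -1/3. Cover (w + 5), w=-5: B = 7/[(-5 - 2)(-5 - 5)] = 1/10. Cover (w - 5), w=5: C = 7/[(5 - 2)(5 + 5)] = 7/30.
Result: (-1/3)/(w - 2) + (1/10)/(w + 5) + (7/30)/(w - 5)
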